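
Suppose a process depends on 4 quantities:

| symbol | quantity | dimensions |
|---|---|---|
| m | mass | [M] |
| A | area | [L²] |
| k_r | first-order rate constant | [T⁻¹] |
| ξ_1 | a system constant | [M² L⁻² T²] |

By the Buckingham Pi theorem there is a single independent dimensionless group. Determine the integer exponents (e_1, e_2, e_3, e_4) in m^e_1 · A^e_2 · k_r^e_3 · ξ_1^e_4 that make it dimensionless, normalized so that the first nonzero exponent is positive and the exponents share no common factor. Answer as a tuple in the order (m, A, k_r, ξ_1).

(2, -1, -2, -1)

M: e_1·(1) + e_2·(0) + e_3·(0) + e_4·(2) = 0
L: e_1·(0) + e_2·(2) + e_3·(0) + e_4·(-2) = 0
T: e_1·(0) + e_2·(0) + e_3·(-1) + e_4·(2) = 0
Solving this homogeneous linear system for the smallest-integer solution (first nonzero entry positive) gives (2, -1, -2, -1).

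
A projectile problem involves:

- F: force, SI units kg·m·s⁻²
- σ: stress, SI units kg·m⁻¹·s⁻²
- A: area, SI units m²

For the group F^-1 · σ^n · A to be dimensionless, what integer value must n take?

1

Balance the M exponent: (1)·n from σ, plus −(1) + (0) = -1 from the rest, must sum to zero.
n − 1 = 0, so n = 1.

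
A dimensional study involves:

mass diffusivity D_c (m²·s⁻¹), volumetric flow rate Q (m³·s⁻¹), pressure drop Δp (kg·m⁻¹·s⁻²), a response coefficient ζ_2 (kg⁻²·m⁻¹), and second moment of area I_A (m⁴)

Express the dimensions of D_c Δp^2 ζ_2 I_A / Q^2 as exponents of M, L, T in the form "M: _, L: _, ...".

M: 0, L: -3, T: -3

Collect each base-dimension exponent across the product:
  M: (0) − 2·(0) + 2·(1) + (-2) + (0) = 0
  L: (2) − 2·(3) + 2·(-1) + (-1) + (4) = -3
  T: (-1) − 2·(-1) + 2·(-2) + (0) + (0) = -3
So the dimensions are [L⁻³ T⁻³].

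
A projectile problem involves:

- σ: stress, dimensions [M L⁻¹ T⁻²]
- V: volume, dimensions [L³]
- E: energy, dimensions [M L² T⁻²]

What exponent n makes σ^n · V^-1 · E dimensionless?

Balance the M exponent: (1)·n from σ, plus −(0) + (1) = 1 from the rest, must sum to zero.
n + 1 = 0, so n = -1.

-1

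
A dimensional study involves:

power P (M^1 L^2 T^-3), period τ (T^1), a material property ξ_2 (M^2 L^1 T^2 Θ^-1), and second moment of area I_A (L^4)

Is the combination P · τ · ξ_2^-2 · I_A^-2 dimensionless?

Sum the exponent of each base dimension across the product:
  M: [P]_M + [τ]_M − 2·[ξ_2]_M − 2·[I_A]_M = (1) + (0) − 2·(2) − 2·(0) = -3
  L: [P]_L + [τ]_L − 2·[ξ_2]_L − 2·[I_A]_L = (2) + (0) − 2·(1) − 2·(4) = -8
  T: [P]_T + [τ]_T − 2·[ξ_2]_T − 2·[I_A]_T = (-3) + (1) − 2·(2) − 2·(0) = -6
  Θ: [P]_Θ + [τ]_Θ − 2·[ξ_2]_Θ − 2·[I_A]_Θ = (0) + (0) − 2·(-1) − 2·(0) = 2
Net dimensions [M⁻³ L⁻⁸ T⁻⁶ Θ²] ≠ [1] — not dimensionless.

no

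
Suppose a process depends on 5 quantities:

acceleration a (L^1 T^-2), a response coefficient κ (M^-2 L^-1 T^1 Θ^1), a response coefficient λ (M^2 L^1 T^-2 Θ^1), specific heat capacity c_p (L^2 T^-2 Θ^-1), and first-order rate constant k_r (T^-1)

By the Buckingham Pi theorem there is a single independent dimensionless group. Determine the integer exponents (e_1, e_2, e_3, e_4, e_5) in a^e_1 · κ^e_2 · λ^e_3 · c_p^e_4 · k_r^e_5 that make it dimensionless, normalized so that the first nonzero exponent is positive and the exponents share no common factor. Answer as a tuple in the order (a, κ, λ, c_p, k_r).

M: e_1·(0) + e_2·(-2) + e_3·(2) + e_4·(0) + e_5·(0) = 0
L: e_1·(1) + e_2·(-1) + e_3·(1) + e_4·(2) + e_5·(0) = 0
T: e_1·(-2) + e_2·(1) + e_3·(-2) + e_4·(-2) + e_5·(-1) = 0
Θ: e_1·(0) + e_2·(1) + e_3·(1) + e_4·(-1) + e_5·(0) = 0
Solving this homogeneous linear system for the smallest-integer solution (first nonzero entry positive) gives (4, -1, -1, -2, -3).

(4, -1, -1, -2, -3)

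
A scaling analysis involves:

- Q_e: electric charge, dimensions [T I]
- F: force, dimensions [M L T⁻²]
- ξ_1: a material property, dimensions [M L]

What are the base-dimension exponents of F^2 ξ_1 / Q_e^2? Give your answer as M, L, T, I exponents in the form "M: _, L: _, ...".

M: 3, L: 3, T: -6, I: -2

Collect each base-dimension exponent across the product:
  M: −2·(0) + 2·(1) + (1) = 3
  L: −2·(0) + 2·(1) + (1) = 3
  T: −2·(1) + 2·(-2) + (0) = -6
  I: −2·(1) + 2·(0) + (0) = -2
So the dimensions are [M³ L³ T⁻⁶ I⁻²].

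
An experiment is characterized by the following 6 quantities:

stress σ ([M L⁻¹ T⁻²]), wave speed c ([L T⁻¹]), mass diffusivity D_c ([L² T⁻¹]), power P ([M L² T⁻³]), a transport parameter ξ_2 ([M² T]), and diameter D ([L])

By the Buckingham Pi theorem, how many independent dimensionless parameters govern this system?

There are 6 variables and 3 base dimensions (M, L, T).
The dimension matrix has rank 3.
Independent dimensionless groups: 6 − 3 = 3.

3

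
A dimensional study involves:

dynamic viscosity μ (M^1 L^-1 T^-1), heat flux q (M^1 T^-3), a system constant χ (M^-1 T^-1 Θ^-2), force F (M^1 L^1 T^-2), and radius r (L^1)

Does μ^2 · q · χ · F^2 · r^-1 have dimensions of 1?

Sum the exponent of each base dimension across the product:
  M: 2·[μ]_M + [q]_M + [χ]_M + 2·[F]_M − [r]_M = 2·(1) + (1) + (-1) + 2·(1) − (0) = 4
  L: 2·[μ]_L + [q]_L + [χ]_L + 2·[F]_L − [r]_L = 2·(-1) + (0) + (0) + 2·(1) − (1) = -1
  T: 2·[μ]_T + [q]_T + [χ]_T + 2·[F]_T − [r]_T = 2·(-1) + (-3) + (-1) + 2·(-2) − (0) = -10
  Θ: 2·[μ]_Θ + [q]_Θ + [χ]_Θ + 2·[F]_Θ − [r]_Θ = 2·(0) + (0) + (-2) + 2·(0) − (0) = -2
Net dimensions [M⁴ L⁻¹ T⁻¹⁰ Θ⁻²] ≠ [1] — not dimensionless.

no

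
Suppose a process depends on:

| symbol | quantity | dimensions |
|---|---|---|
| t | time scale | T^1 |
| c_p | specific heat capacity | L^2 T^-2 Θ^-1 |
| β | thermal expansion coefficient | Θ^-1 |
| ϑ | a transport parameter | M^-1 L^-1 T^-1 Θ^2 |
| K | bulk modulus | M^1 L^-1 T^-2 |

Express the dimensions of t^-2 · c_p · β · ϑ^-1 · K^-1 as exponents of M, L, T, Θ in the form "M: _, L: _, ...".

Collect each base-dimension exponent across the product:
  M: −2·(0) + (0) + (0) − (-1) − (1) = 0
  L: −2·(0) + (2) + (0) − (-1) − (-1) = 4
  T: −2·(1) + (-2) + (0) − (-1) − (-2) = -1
  Θ: −2·(0) + (-1) + (-1) − (2) − (0) = -4
So the dimensions are [L⁴ T⁻¹ Θ⁻⁴].

M: 0, L: 4, T: -1, Θ: -4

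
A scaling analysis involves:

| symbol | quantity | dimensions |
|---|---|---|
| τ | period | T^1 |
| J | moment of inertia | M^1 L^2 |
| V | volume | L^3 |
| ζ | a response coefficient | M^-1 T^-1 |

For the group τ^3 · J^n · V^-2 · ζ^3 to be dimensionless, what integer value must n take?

3

Balance the M exponent: (1)·n from J, plus 3·(0) − 2·(0) + 3·(-1) = -3 from the rest, must sum to zero.
n − 3 = 0, so n = 3.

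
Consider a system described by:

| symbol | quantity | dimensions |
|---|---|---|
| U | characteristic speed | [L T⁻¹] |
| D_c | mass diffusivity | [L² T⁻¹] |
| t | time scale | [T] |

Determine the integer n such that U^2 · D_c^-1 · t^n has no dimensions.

Balance the T exponent: (1)·n from t, plus 2·(-1) − (-1) = -1 from the rest, must sum to zero.
n − 1 = 0, so n = 1.

1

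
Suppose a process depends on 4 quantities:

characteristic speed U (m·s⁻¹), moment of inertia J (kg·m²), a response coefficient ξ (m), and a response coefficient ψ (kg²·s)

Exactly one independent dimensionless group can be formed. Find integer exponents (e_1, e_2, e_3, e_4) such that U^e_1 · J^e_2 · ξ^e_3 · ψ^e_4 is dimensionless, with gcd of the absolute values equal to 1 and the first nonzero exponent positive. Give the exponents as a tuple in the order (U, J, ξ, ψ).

M: e_1·(0) + e_2·(1) + e_3·(0) + e_4·(2) = 0
L: e_1·(1) + e_2·(2) + e_3·(1) + e_4·(0) = 0
T: e_1·(-1) + e_2·(0) + e_3·(0) + e_4·(1) = 0
Solving this homogeneous linear system for the smallest-integer solution (first nonzero entry positive) gives (1, -2, 3, 1).

(1, -2, 3, 1)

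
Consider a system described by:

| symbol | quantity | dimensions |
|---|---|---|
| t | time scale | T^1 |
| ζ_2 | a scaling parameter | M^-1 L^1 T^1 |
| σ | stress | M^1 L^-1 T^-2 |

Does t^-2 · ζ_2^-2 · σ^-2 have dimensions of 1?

yes

Sum the exponent of each base dimension across the product:
  M: −2·[t]_M − 2·[ζ_2]_M − 2·[σ]_M = −2·(0) − 2·(-1) − 2·(1) = 0
  L: −2·[t]_L − 2·[ζ_2]_L − 2·[σ]_L = −2·(0) − 2·(1) − 2·(-1) = 0
  T: −2·[t]_T − 2·[ζ_2]_T − 2·[σ]_T = −2·(1) − 2·(1) − 2·(-2) = 0
All base exponents vanish — dimensionless.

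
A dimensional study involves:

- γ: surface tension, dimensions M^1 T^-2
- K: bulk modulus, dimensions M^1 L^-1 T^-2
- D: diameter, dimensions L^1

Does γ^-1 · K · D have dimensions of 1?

Sum the exponent of each base dimension across the product:
  M: −[γ]_M + [K]_M + [D]_M = −(1) + (1) + (0) = 0
  L: −[γ]_L + [K]_L + [D]_L = −(0) + (-1) + (1) = 0
  T: −[γ]_T + [K]_T + [D]_T = −(-2) + (-2) + (0) = 0
  N: −[γ]_N + [K]_N + [D]_N = −(0) + (0) + (0) = 0
All base exponents vanish — dimensionless.

yes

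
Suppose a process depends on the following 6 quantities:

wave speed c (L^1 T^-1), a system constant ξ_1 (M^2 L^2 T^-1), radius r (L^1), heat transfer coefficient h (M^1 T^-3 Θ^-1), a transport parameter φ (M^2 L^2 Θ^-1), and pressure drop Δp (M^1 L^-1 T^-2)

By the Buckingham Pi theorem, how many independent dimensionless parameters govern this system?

There are 6 variables and 4 base dimensions (M, L, T, Θ).
The dimension matrix has rank 4.
Independent dimensionless groups: 6 − 4 = 2.

2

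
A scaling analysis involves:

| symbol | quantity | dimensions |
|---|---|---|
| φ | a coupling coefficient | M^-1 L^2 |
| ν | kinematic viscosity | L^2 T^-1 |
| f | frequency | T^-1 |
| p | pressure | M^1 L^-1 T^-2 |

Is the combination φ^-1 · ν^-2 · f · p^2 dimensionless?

Sum the exponent of each base dimension across the product:
  M: −[φ]_M − 2·[ν]_M + [f]_M + 2·[p]_M = −(-1) − 2·(0) + (0) + 2·(1) = 3
  L: −[φ]_L − 2·[ν]_L + [f]_L + 2·[p]_L = −(2) − 2·(2) + (0) + 2·(-1) = -8
  T: −[φ]_T − 2·[ν]_T + [f]_T + 2·[p]_T = −(0) − 2·(-1) + (-1) + 2·(-2) = -3
Net dimensions [M³ L⁻⁸ T⁻³] ≠ [1] — not dimensionless.

no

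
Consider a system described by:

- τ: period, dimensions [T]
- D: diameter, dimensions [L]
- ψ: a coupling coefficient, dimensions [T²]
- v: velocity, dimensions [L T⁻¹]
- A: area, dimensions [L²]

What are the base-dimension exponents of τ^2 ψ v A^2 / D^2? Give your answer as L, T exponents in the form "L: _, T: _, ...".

Collect each base-dimension exponent across the product:
  L: 2·(0) − 2·(1) + (0) + (1) + 2·(2) = 3
  T: 2·(1) − 2·(0) + (2) + (-1) + 2·(0) = 3
So the dimensions are [L³ T³].

L: 3, T: 3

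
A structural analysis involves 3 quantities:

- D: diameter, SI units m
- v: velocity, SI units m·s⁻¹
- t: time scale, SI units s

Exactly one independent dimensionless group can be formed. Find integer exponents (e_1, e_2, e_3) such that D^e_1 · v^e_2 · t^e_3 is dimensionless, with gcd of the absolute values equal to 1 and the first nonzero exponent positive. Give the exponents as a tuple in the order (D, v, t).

L: e_1·(1) + e_2·(1) + e_3·(0) = 0
T: e_1·(0) + e_2·(-1) + e_3·(1) = 0
Solving this homogeneous linear system for the smallest-integer solution (first nonzero entry positive) gives (1, -1, -1).

(1, -1, -1)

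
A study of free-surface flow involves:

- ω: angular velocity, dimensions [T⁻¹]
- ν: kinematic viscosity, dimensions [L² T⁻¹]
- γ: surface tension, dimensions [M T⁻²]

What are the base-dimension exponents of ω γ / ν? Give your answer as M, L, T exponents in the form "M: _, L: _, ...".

M: 1, L: -2, T: -2

Collect each base-dimension exponent across the product:
  M: (0) − (0) + (1) = 1
  L: (0) − (2) + (0) = -2
  T: (-1) − (-1) + (-2) = -2
So the dimensions are [M L⁻² T⁻²].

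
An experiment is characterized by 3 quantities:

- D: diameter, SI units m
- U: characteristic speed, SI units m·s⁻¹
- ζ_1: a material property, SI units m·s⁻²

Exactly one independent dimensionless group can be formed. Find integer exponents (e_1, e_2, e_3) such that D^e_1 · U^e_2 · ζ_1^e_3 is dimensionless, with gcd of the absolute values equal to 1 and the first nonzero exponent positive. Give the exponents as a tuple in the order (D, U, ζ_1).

L: e_1·(1) + e_2·(1) + e_3·(1) = 0
T: e_1·(0) + e_2·(-1) + e_3·(-2) = 0
Solving this homogeneous linear system for the smallest-integer solution (first nonzero entry positive) gives (1, -2, 1).

(1, -2, 1)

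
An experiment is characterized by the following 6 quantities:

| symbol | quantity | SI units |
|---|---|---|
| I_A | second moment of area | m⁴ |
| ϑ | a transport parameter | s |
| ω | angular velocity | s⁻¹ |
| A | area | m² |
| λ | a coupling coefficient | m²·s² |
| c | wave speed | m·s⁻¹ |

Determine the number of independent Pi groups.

There are 6 variables and 2 base dimensions (L, T).
The dimension matrix has rank 2.
Independent dimensionless groups: 6 − 2 = 4.

4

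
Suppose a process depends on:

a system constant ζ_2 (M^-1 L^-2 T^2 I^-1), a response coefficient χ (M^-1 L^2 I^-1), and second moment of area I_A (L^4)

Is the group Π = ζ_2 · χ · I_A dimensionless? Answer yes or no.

Sum the exponent of each base dimension across the product:
  M: [ζ_2]_M + [χ]_M + [I_A]_M = (-1) + (-1) + (0) = -2
  L: [ζ_2]_L + [χ]_L + [I_A]_L = (-2) + (2) + (4) = 4
  T: [ζ_2]_T + [χ]_T + [I_A]_T = (2) + (0) + (0) = 2
  I: [ζ_2]_I + [χ]_I + [I_A]_I = (-1) + (-1) + (0) = -2
Net dimensions [M⁻² L⁴ T² I⁻²] ≠ [1] — not dimensionless.

no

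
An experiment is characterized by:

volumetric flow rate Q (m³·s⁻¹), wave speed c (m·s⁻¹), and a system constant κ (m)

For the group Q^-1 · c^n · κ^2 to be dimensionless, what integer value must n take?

Balance the L exponent: (1)·n from c, plus −(3) + 2·(1) = -1 from the rest, must sum to zero.
n − 1 = 0, so n = 1.

1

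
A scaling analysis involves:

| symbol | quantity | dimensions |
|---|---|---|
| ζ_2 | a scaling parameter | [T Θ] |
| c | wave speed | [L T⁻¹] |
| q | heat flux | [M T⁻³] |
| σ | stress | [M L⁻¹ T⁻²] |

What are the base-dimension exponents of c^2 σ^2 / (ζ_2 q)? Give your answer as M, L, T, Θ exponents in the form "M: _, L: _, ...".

M: 1, L: 0, T: -4, Θ: -1

Collect each base-dimension exponent across the product:
  M: −(0) + 2·(0) − (1) + 2·(1) = 1
  L: −(0) + 2·(1) − (0) + 2·(-1) = 0
  T: −(1) + 2·(-1) − (-3) + 2·(-2) = -4
  Θ: −(1) + 2·(0) − (0) + 2·(0) = -1
So the dimensions are [M T⁻⁴ Θ⁻¹].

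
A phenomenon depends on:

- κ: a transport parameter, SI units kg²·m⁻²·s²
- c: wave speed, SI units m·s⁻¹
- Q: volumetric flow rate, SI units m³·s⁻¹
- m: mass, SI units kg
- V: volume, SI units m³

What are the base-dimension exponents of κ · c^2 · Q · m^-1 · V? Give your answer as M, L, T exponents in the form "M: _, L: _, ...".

Collect each base-dimension exponent across the product:
  M: (2) + 2·(0) + (0) − (1) + (0) = 1
  L: (-2) + 2·(1) + (3) − (0) + (3) = 6
  T: (2) + 2·(-1) + (-1) − (0) + (0) = -1
So the dimensions are [M L⁶ T⁻¹].

M: 1, L: 6, T: -1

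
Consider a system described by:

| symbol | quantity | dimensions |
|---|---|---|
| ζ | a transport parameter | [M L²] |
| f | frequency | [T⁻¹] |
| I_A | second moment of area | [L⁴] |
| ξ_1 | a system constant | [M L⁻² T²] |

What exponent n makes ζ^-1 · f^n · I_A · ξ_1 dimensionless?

Balance the T exponent: (-1)·n from f, plus −(0) + (0) + (2) = 2 from the rest, must sum to zero.
−n + 2 = 0, so n = 2.

2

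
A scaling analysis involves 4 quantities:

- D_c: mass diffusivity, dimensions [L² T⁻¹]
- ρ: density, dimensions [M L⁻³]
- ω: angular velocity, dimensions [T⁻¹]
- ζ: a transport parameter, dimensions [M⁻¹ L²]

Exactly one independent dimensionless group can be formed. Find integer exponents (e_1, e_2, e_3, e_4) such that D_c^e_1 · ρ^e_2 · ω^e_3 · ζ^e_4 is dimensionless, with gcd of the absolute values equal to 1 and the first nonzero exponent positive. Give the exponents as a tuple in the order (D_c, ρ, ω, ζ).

(1, 2, -1, 2)

M: e_1·(0) + e_2·(1) + e_3·(0) + e_4·(-1) = 0
L: e_1·(2) + e_2·(-3) + e_3·(0) + e_4·(2) = 0
T: e_1·(-1) + e_2·(0) + e_3·(-1) + e_4·(0) = 0
Solving this homogeneous linear system for the smallest-integer solution (first nonzero entry positive) gives (1, 2, -1, 2).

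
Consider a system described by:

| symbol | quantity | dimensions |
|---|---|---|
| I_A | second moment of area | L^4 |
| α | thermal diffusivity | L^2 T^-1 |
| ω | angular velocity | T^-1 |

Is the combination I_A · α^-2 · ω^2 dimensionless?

yes

Sum the exponent of each base dimension across the product:
  M: [I_A]_M − 2·[α]_M + 2·[ω]_M = (0) − 2·(0) + 2·(0) = 0
  L: [I_A]_L − 2·[α]_L + 2·[ω]_L = (4) − 2·(2) + 2·(0) = 0
  T: [I_A]_T − 2·[α]_T + 2·[ω]_T = (0) − 2·(-1) + 2·(-1) = 0
  I: [I_A]_I − 2·[α]_I + 2·[ω]_I = (0) − 2·(0) + 2·(0) = 0
All base exponents vanish — dimensionless.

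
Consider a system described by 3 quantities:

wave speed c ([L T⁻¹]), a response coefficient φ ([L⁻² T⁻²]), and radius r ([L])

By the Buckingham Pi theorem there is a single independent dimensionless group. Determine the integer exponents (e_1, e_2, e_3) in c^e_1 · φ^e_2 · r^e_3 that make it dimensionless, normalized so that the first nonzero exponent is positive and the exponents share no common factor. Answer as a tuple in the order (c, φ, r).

L: e_1·(1) + e_2·(-2) + e_3·(1) = 0
T: e_1·(-1) + e_2·(-2) + e_3·(0) = 0
Solving this homogeneous linear system for the smallest-integer solution (first nonzero entry positive) gives (2, -1, -4).

(2, -1, -4)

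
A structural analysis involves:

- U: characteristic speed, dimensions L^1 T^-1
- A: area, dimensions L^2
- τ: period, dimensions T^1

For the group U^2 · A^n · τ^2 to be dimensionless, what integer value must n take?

-1

Balance the L exponent: (2)·n from A, plus 2·(1) + 2·(0) = 2 from the rest, must sum to zero.
2n + 2 = 0, so n = -1.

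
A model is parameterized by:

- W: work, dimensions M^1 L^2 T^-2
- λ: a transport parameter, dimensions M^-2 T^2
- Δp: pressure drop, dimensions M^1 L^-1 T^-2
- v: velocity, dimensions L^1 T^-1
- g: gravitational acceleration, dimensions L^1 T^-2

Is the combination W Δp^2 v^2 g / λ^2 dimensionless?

Sum the exponent of each base dimension across the product:
  M: [W]_M − 2·[λ]_M + 2·[Δp]_M + 2·[v]_M + [g]_M = (1) − 2·(-2) + 2·(1) + 2·(0) + (0) = 7
  L: [W]_L − 2·[λ]_L + 2·[Δp]_L + 2·[v]_L + [g]_L = (2) − 2·(0) + 2·(-1) + 2·(1) + (1) = 3
  T: [W]_T − 2·[λ]_T + 2·[Δp]_T + 2·[v]_T + [g]_T = (-2) − 2·(2) + 2·(-2) + 2·(-1) + (-2) = -14
Net dimensions [M⁷ L³ T⁻¹⁴] ≠ [1] — not dimensionless.

no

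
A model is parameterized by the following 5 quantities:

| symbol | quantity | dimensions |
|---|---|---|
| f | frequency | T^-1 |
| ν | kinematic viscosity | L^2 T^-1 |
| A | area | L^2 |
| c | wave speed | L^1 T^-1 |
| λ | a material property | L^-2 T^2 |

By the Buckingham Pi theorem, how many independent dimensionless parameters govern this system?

There are 5 variables and 2 base dimensions (L, T).
The dimension matrix has rank 2.
Independent dimensionless groups: 5 − 2 = 3.

3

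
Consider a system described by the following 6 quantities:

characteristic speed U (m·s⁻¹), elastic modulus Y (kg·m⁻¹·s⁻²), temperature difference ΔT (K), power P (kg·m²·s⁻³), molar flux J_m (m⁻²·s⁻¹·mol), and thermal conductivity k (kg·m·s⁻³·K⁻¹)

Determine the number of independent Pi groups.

There are 6 variables and 5 base dimensions (M, L, T, Θ, N).
The dimension matrix has rank 5.
Independent dimensionless groups: 6 − 5 = 1.

1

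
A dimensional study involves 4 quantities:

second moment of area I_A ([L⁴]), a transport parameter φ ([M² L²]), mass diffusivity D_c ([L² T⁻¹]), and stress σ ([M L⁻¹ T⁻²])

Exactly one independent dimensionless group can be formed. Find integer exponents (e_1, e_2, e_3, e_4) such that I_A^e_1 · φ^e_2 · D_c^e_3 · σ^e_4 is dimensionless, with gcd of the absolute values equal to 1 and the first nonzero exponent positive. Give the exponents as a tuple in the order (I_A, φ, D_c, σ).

(3, -1, -4, 2)

M: e_1·(0) + e_2·(2) + e_3·(0) + e_4·(1) = 0
L: e_1·(4) + e_2·(2) + e_3·(2) + e_4·(-1) = 0
T: e_1·(0) + e_2·(0) + e_3·(-1) + e_4·(-2) = 0
Solving this homogeneous linear system for the smallest-integer solution (first nonzero entry positive) gives (3, -1, -4, 2).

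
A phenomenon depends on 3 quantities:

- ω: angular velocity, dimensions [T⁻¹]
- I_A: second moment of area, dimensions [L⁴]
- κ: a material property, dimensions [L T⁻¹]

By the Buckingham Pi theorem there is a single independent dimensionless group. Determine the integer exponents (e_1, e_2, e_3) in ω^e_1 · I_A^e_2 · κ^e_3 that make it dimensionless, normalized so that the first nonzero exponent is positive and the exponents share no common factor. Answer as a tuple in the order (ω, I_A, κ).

(4, 1, -4)

L: e_1·(0) + e_2·(4) + e_3·(1) = 0
T: e_1·(-1) + e_2·(0) + e_3·(-1) = 0
Solving this homogeneous linear system for the smallest-integer solution (first nonzero entry positive) gives (4, 1, -4).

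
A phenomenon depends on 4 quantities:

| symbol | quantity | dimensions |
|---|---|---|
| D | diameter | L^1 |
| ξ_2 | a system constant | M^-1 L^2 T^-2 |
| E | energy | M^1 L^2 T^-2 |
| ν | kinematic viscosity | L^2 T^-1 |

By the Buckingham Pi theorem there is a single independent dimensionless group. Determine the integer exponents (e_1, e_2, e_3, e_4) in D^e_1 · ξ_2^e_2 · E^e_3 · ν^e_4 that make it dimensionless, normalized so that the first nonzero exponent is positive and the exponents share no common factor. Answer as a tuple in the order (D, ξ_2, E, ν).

(4, 1, 1, -4)

M: e_1·(0) + e_2·(-1) + e_3·(1) + e_4·(0) = 0
L: e_1·(1) + e_2·(2) + e_3·(2) + e_4·(2) = 0
T: e_1·(0) + e_2·(-2) + e_3·(-2) + e_4·(-1) = 0
Solving this homogeneous linear system for the smallest-integer solution (first nonzero entry positive) gives (4, 1, 1, -4).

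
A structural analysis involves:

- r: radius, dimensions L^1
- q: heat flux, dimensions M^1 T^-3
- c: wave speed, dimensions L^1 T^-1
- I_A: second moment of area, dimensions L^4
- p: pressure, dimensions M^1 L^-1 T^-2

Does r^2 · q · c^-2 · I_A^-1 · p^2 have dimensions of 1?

Sum the exponent of each base dimension across the product:
  M: 2·[r]_M + [q]_M − 2·[c]_M − [I_A]_M + 2·[p]_M = 2·(0) + (1) − 2·(0) − (0) + 2·(1) = 3
  L: 2·[r]_L + [q]_L − 2·[c]_L − [I_A]_L + 2·[p]_L = 2·(1) + (0) − 2·(1) − (4) + 2·(-1) = -6
  T: 2·[r]_T + [q]_T − 2·[c]_T − [I_A]_T + 2·[p]_T = 2·(0) + (-3) − 2·(-1) − (0) + 2·(-2) = -5
Net dimensions [M³ L⁻⁶ T⁻⁵] ≠ [1] — not dimensionless.

no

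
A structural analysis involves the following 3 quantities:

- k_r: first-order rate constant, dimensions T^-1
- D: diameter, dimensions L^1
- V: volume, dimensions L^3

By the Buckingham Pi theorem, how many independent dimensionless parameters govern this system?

1

There are 3 variables and 2 base dimensions (L, T).
The dimension matrix has rank 2.
Independent dimensionless groups: 3 − 2 = 1.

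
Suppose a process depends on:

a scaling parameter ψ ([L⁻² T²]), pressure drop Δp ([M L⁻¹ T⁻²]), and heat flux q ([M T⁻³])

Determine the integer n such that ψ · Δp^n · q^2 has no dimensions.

-2

Balance the M exponent: (1)·n from Δp, plus (0) + 2·(1) = 2 from the rest, must sum to zero.
n + 2 = 0, so n = -2.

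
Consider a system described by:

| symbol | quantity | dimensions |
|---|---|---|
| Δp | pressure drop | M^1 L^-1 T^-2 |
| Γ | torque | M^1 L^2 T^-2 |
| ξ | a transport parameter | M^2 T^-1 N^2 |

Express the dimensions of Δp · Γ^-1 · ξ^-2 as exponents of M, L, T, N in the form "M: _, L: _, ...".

Collect each base-dimension exponent across the product:
  M: (1) − (1) − 2·(2) = -4
  L: (-1) − (2) − 2·(0) = -3
  T: (-2) − (-2) − 2·(-1) = 2
  N: (0) − (0) − 2·(2) = -4
So the dimensions are [M⁻⁴ L⁻³ T² N⁻⁴].

M: -4, L: -3, T: 2, N: -4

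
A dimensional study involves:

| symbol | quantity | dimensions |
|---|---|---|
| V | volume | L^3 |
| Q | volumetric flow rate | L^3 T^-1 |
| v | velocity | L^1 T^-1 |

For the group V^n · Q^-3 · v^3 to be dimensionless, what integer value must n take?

Balance the L exponent: (3)·n from V, plus −3·(3) + 3·(1) = -6 from the rest, must sum to zero.
3n − 6 = 0, so n = 2.

2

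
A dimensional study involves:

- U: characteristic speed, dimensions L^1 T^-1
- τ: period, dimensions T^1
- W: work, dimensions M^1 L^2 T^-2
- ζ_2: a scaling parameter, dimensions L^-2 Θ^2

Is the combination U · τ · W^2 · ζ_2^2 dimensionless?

Sum the exponent of each base dimension across the product:
  M: [U]_M + [τ]_M + 2·[W]_M + 2·[ζ_2]_M = (0) + (0) + 2·(1) + 2·(0) = 2
  L: [U]_L + [τ]_L + 2·[W]_L + 2·[ζ_2]_L = (1) + (0) + 2·(2) + 2·(-2) = 1
  T: [U]_T + [τ]_T + 2·[W]_T + 2·[ζ_2]_T = (-1) + (1) + 2·(-2) + 2·(0) = -4
  Θ: [U]_Θ + [τ]_Θ + 2·[W]_Θ + 2·[ζ_2]_Θ = (0) + (0) + 2·(0) + 2·(2) = 4
Net dimensions [M² L T⁻⁴ Θ⁴] ≠ [1] — not dimensionless.

no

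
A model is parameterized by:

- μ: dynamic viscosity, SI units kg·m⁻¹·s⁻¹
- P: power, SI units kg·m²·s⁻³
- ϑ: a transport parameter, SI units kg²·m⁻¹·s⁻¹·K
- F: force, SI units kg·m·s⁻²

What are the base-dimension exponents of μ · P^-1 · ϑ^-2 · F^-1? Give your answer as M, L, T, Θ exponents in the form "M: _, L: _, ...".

Collect each base-dimension exponent across the product:
  M: (1) − (1) − 2·(2) − (1) = -5
  L: (-1) − (2) − 2·(-1) − (1) = -2
  T: (-1) − (-3) − 2·(-1) − (-2) = 6
  Θ: (0) − (0) − 2·(1) − (0) = -2
So the dimensions are [M⁻⁵ L⁻² T⁶ Θ⁻²].

M: -5, L: -2, T: 6, Θ: -2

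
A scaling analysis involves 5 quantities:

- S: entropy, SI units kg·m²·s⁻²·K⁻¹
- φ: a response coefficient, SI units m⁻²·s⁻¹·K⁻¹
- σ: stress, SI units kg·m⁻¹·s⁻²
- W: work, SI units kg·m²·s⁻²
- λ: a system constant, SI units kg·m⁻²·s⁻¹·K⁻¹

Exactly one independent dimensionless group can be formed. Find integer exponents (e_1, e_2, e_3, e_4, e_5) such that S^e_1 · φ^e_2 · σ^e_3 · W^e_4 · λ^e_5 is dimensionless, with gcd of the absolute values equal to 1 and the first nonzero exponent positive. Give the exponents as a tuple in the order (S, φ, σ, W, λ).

M: e_1·(1) + e_2·(0) + e_3·(1) + e_4·(1) + e_5·(1) = 0
L: e_1·(2) + e_2·(-2) + e_3·(-1) + e_4·(2) + e_5·(-2) = 0
T: e_1·(-2) + e_2·(-1) + e_3·(-2) + e_4·(-2) + e_5·(-1) = 0
Θ: e_1·(-1) + e_2·(-1) + e_3·(0) + e_4·(0) + e_5·(-1) = 0
Solving this homogeneous linear system for the smallest-integer solution (first nonzero entry positive) gives (2, -1, 2, -3, -1).

(2, -1, 2, -3, -1)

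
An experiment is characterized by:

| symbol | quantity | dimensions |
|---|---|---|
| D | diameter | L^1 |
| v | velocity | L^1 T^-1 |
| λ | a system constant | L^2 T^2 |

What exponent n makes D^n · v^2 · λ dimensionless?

Balance the L exponent: (1)·n from D, plus 2·(1) + (2) = 4 from the rest, must sum to zero.
n + 4 = 0, so n = -4.

-4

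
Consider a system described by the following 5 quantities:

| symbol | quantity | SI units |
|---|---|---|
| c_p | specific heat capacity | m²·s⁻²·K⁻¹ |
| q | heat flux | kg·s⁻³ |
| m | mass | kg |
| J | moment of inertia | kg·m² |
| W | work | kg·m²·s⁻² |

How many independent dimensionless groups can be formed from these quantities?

1

There are 5 variables and 4 base dimensions (M, L, T, Θ).
The dimension matrix has rank 4.
Independent dimensionless groups: 5 − 4 = 1.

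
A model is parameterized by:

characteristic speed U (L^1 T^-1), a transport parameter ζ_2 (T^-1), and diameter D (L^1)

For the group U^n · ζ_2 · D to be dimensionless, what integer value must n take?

-1

Balance the L exponent: (1)·n from U, plus (0) + (1) = 1 from the rest, must sum to zero.
n + 1 = 0, so n = -1.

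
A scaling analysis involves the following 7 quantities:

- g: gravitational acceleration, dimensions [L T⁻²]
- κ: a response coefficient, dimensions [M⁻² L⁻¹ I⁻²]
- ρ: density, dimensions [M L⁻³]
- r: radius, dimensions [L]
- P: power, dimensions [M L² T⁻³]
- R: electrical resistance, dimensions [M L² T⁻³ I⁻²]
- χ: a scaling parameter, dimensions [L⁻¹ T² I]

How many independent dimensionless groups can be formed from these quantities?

There are 7 variables and 4 base dimensions (M, L, T, I).
The dimension matrix has rank 4.
Independent dimensionless groups: 7 − 4 = 3.

3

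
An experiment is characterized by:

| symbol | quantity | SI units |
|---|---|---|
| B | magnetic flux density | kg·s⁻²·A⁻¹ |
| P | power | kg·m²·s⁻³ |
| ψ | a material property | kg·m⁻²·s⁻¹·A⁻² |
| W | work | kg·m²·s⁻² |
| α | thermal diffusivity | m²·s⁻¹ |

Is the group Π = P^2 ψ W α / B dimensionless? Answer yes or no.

Sum the exponent of each base dimension across the product:
  M: −[B]_M + 2·[P]_M + [ψ]_M + [W]_M + [α]_M = −(1) + 2·(1) + (1) + (1) + (0) = 3
  L: −[B]_L + 2·[P]_L + [ψ]_L + [W]_L + [α]_L = −(0) + 2·(2) + (-2) + (2) + (2) = 6
  T: −[B]_T + 2·[P]_T + [ψ]_T + [W]_T + [α]_T = −(-2) + 2·(-3) + (-1) + (-2) + (-1) = -8
  I: −[B]_I + 2·[P]_I + [ψ]_I + [W]_I + [α]_I = −(-1) + 2·(0) + (-2) + (0) + (0) = -1
Net dimensions [M³ L⁶ T⁻⁸ I⁻¹] ≠ [1] — not dimensionless.

no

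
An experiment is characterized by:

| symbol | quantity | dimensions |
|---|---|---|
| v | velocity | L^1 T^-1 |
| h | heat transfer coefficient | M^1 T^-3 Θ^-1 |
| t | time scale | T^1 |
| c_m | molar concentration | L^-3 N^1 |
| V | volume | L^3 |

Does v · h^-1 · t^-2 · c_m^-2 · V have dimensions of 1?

no

Sum the exponent of each base dimension across the product:
  M: [v]_M − [h]_M − 2·[t]_M − 2·[c_m]_M + [V]_M = (0) − (1) − 2·(0) − 2·(0) + (0) = -1
  L: [v]_L − [h]_L − 2·[t]_L − 2·[c_m]_L + [V]_L = (1) − (0) − 2·(0) − 2·(-3) + (3) = 10
  T: [v]_T − [h]_T − 2·[t]_T − 2·[c_m]_T + [V]_T = (-1) − (-3) − 2·(1) − 2·(0) + (0) = 0
  Θ: [v]_Θ − [h]_Θ − 2·[t]_Θ − 2·[c_m]_Θ + [V]_Θ = (0) − (-1) − 2·(0) − 2·(0) + (0) = 1
  N: [v]_N − [h]_N − 2·[t]_N − 2·[c_m]_N + [V]_N = (0) − (0) − 2·(0) − 2·(1) + (0) = -2
Net dimensions [M⁻¹ L¹⁰ Θ N⁻²] ≠ [1] — not dimensionless.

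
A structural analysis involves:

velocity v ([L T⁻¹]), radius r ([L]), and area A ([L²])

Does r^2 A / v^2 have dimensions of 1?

no

Sum the exponent of each base dimension across the product:
  L: −2·[v]_L + 2·[r]_L + [A]_L = −2·(1) + 2·(1) + (2) = 2
  T: −2·[v]_T + 2·[r]_T + [A]_T = −2·(-1) + 2·(0) + (0) = 2
Net dimensions [L² T²] ≠ [1] — not dimensionless.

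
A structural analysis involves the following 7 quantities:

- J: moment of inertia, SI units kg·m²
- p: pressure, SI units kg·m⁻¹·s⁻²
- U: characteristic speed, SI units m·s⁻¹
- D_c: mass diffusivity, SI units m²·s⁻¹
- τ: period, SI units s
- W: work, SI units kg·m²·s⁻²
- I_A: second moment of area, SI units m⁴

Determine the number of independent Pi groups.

There are 7 variables and 3 base dimensions (M, L, T).
The dimension matrix has rank 3.
Independent dimensionless groups: 7 − 3 = 4.

4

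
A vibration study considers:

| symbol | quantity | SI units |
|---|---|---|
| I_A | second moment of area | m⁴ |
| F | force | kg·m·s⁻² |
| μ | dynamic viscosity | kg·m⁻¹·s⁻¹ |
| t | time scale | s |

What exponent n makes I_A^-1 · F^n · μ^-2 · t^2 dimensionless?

Balance the M exponent: (1)·n from F, plus −(0) − 2·(1) + 2·(0) = -2 from the rest, must sum to zero.
n − 2 = 0, so n = 2.

2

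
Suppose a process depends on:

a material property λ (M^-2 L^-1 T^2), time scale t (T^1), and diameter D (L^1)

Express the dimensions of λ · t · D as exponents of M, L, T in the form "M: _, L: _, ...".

M: -2, L: 0, T: 3

Collect each base-dimension exponent across the product:
  M: (-2) + (0) + (0) = -2
  L: (-1) + (0) + (1) = 0
  T: (2) + (1) + (0) = 3
So the dimensions are [M⁻² T³].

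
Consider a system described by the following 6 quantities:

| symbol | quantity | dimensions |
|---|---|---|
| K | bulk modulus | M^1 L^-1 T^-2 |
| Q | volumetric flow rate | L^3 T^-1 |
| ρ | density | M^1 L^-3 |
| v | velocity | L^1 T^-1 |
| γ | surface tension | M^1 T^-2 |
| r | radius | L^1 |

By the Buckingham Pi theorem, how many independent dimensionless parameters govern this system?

There are 6 variables and 3 base dimensions (M, L, T).
The dimension matrix has rank 3.
Independent dimensionless groups: 6 − 3 = 3.

3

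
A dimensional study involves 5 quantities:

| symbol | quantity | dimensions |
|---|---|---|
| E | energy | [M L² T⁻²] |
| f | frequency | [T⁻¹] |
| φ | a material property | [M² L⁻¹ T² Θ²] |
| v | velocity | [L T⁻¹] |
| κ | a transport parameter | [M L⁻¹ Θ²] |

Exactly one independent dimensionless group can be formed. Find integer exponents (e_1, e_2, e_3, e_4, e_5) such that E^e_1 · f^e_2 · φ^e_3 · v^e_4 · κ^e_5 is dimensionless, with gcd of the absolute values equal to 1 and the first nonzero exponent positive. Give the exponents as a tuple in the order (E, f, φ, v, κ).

M: e_1·(1) + e_2·(0) + e_3·(2) + e_4·(0) + e_5·(1) = 0
L: e_1·(2) + e_2·(0) + e_3·(-1) + e_4·(1) + e_5·(-1) = 0
T: e_1·(-2) + e_2·(-1) + e_3·(2) + e_4·(-1) + e_5·(0) = 0
Θ: e_1·(0) + e_2·(0) + e_3·(2) + e_4·(0) + e_5·(2) = 0
Solving this homogeneous linear system for the smallest-integer solution (first nonzero entry positive) gives (1, -2, -1, -2, 1).

(1, -2, -1, -2, 1)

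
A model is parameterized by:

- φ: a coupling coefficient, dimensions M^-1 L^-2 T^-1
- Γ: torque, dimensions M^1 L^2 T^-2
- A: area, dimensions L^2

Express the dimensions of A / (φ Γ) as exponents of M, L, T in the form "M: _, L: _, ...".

M: 0, L: 2, T: 3

Collect each base-dimension exponent across the product:
  M: −(-1) − (1) + (0) = 0
  L: −(-2) − (2) + (2) = 2
  T: −(-1) − (-2) + (0) = 3
So the dimensions are [L² T³].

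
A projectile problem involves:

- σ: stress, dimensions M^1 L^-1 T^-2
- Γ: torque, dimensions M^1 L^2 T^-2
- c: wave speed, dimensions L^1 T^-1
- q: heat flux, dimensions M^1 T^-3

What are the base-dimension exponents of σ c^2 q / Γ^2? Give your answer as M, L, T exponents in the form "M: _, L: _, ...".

M: 0, L: -3, T: -3

Collect each base-dimension exponent across the product:
  M: (1) − 2·(1) + 2·(0) + (1) = 0
  L: (-1) − 2·(2) + 2·(1) + (0) = -3
  T: (-2) − 2·(-2) + 2·(-1) + (-3) = -3
So the dimensions are [L⁻³ T⁻³].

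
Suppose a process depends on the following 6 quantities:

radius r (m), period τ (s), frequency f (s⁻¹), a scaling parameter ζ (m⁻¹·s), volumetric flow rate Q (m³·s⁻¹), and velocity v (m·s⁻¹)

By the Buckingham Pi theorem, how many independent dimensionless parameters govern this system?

4

There are 6 variables and 2 base dimensions (L, T).
The dimension matrix has rank 2.
Independent dimensionless groups: 6 − 2 = 4.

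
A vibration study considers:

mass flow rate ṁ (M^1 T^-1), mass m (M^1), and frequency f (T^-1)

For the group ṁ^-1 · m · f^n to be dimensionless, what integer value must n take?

1

Balance the T exponent: (-1)·n from f, plus −(-1) + (0) = 1 from the rest, must sum to zero.
−n + 1 = 0, so n = 1.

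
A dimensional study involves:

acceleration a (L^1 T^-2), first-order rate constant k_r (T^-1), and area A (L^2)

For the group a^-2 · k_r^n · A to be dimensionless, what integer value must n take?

Balance the T exponent: (-1)·n from k_r, plus −2·(-2) + (0) = 4 from the rest, must sum to zero.
−n + 4 = 0, so n = 4.

4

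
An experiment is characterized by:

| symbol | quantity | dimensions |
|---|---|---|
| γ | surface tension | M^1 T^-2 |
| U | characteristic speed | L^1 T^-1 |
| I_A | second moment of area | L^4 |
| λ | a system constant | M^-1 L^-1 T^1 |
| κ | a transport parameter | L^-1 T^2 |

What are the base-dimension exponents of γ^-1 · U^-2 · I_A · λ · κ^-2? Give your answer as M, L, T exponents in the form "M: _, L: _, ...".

Collect each base-dimension exponent across the product:
  M: −(1) − 2·(0) + (0) + (-1) − 2·(0) = -2
  L: −(0) − 2·(1) + (4) + (-1) − 2·(-1) = 3
  T: −(-2) − 2·(-1) + (0) + (1) − 2·(2) = 1
So the dimensions are [M⁻² L³ T].

M: -2, L: 3, T: 1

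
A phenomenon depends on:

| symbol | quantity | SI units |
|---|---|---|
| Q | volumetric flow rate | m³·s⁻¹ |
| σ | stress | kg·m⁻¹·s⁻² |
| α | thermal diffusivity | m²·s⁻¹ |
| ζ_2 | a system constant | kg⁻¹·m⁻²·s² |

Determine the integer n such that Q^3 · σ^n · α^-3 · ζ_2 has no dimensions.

Balance the M exponent: (1)·n from σ, plus 3·(0) − 3·(0) + (-1) = -1 from the rest, must sum to zero.
n − 1 = 0, so n = 1.

1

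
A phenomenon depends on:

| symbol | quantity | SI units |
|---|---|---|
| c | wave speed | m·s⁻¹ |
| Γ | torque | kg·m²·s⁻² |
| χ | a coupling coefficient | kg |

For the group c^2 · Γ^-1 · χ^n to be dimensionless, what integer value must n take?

1

Balance the M exponent: (1)·n from χ, plus 2·(0) − (1) = -1 from the rest, must sum to zero.
n − 1 = 0, so n = 1.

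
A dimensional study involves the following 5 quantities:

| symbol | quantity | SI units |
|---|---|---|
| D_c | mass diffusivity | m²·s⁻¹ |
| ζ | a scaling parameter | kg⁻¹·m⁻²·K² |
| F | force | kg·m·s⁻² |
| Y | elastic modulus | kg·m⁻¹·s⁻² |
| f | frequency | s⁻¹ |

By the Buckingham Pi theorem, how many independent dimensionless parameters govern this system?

1

There are 5 variables and 4 base dimensions (M, L, T, Θ).
The dimension matrix has rank 4.
Independent dimensionless groups: 5 − 4 = 1.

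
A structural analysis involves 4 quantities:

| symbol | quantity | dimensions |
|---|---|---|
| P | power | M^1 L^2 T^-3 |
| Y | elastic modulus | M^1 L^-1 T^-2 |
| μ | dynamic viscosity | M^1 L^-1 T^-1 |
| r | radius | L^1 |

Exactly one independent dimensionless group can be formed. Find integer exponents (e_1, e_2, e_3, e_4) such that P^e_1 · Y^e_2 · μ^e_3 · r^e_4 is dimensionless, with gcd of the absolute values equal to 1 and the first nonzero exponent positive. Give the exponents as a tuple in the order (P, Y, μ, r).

M: e_1·(1) + e_2·(1) + e_3·(1) + e_4·(0) = 0
L: e_1·(2) + e_2·(-1) + e_3·(-1) + e_4·(1) = 0
T: e_1·(-3) + e_2·(-2) + e_3·(-1) + e_4·(0) = 0
Solving this homogeneous linear system for the smallest-integer solution (first nonzero entry positive) gives (1, -2, 1, -3).

(1, -2, 1, -3)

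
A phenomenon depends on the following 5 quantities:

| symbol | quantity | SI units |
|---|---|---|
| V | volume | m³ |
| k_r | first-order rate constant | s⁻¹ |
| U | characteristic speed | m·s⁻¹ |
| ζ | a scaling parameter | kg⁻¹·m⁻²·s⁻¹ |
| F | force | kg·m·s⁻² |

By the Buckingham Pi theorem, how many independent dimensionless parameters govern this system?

There are 5 variables and 3 base dimensions (M, L, T).
The dimension matrix has rank 3.
Independent dimensionless groups: 5 − 3 = 2.

2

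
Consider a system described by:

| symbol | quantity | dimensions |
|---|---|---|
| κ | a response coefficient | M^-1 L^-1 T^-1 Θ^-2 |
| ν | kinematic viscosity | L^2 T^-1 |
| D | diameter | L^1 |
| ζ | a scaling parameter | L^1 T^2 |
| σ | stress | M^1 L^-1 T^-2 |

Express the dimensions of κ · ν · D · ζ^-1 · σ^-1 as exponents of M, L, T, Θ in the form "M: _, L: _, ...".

Collect each base-dimension exponent across the product:
  M: (-1) + (0) + (0) − (0) − (1) = -2
  L: (-1) + (2) + (1) − (1) − (-1) = 2
  T: (-1) + (-1) + (0) − (2) − (-2) = -2
  Θ: (-2) + (0) + (0) − (0) − (0) = -2
So the dimensions are [M⁻² L² T⁻² Θ⁻²].

M: -2, L: 2, T: -2, Θ: -2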